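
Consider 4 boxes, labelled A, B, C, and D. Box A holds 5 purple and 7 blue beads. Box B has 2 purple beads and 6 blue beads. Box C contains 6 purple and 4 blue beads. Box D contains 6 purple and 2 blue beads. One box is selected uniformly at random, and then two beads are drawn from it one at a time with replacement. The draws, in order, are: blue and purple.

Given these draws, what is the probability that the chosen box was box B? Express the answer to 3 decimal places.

Compute the likelihood of the observed sequence for each case: P(data | box A) = (7/12)(5/12) = 0.24306; P(data | box B) = (6/8)(2/8) = 0.1875; P(data | box C) = (4/10)(6/10) = 0.24; P(data | box D) = (2/8)(6/8) = 0.1875.
Multiplying each by its prior: 1/4 · 0.24306 = 0.060764, 1/4 · 0.1875 = 0.046875, 1/4 · 0.24 = 0.06, 1/4 · 0.1875 = 0.046875; these sum to 0.21451.
Therefore the posterior P(box B | data) = (0.046875) / (0.21451) = 0.21852.

0.219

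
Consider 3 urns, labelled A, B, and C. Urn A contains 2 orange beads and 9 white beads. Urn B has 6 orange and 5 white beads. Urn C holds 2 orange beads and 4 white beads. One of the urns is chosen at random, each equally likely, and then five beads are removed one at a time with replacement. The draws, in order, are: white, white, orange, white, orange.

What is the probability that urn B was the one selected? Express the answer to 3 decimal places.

Compute the likelihood of the observed sequence for each case: P(data | urn A) = (9/11)(9/11)(2/11)(9/11)(2/11) = 0.018106; P(data | urn B) = (5/11)(5/11)(6/11)(5/11)(6/11) = 0.027941; P(data | urn C) = (4/6)(4/6)(2/6)(4/6)(2/6) = 0.032922.
Multiplying each by its prior: 1/3 · 0.018106 = 0.0060354, 1/3 · 0.027941 = 0.0093138, 1/3 · 0.032922 = 0.010974; with total 0.026323.
Hence P(urn B | data) = (0.0093138) / (0.026323) = 0.35383.

0.354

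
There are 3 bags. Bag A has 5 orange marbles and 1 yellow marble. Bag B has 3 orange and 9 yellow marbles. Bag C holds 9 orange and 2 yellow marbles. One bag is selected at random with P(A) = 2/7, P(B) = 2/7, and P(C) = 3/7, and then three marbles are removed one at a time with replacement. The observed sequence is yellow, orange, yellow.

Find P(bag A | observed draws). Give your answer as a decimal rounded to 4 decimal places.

The likelihood of the observed sequence under each hypothesis: P(data | bag A) = (1/6)(5/6)(1/6) = 0.023148; P(data | bag B) = (9/12)(3/12)(9/12) = 0.14062; P(data | bag C) = (2/11)(9/11)(2/11) = 0.027047.
Multiplying each by its prior: 2/7 · 0.023148 = 0.0066138, 2/7 · 0.14062 = 0.040179, 3/7 · 0.027047 = 0.011592; with total 0.058384.
By Bayes' rule, P(bag A | data) = (0.0066138) / (0.058384) = 0.11328.

0.1133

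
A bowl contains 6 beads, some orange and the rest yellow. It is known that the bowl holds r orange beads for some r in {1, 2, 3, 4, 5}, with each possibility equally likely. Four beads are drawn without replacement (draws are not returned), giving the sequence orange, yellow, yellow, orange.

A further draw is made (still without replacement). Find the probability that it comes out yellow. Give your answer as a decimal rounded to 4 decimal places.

The likelihood of the observed sequence under each hypothesis: P(data | r = 1) = (1/6)(5/5)(4/4)(0/3) = 0; P(data | r = 2) = (2/6)(4/5)(3/4)(1/3) = 1/15; P(data | r = 3) = (3/6)(3/5)(2/4)(2/3) = 1/10; P(data | r = 4) = (4/6)(2/5)(1/4)(3/3) = 1/15; P(data | r = 5) = (5/6)(1/5)(0/4) = 0.
Weighting by the prior gives 1/5 · 0 = 0, 1/5 · 1/15 = 1/75, 1/5 · 1/10 = 1/50, 1/5 · 1/15 = 1/75, 1/5 · 0 = 0; these sum to 7/150.
Normalising, the posterior is P(r = 1 | data) = 0, P(r = 2 | data) = 2/7, P(r = 3 | data) = 3/7, P(r = 4 | data) = 2/7, P(r = 5 | data) = 0.
The predictive probability is P(yellow next | data) = (1)(2/7) + (1/2)(3/7) + (0)(2/7) = 1/2.

0.5000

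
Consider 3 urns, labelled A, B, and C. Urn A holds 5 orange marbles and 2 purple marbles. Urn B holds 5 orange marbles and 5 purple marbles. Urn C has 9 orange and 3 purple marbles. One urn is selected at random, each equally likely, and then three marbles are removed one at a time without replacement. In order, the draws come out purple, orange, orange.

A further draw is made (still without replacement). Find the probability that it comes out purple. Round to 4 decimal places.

Under each hypothesis, the probability of the observed sequence is: P(data | urn A) = (2/7)(5/6)(4/5) = 0.19048; P(data | urn B) = (5/10)(5/9)(4/8) = 0.13889; P(data | urn C) = (3/12)(9/11)(8/10) = 0.16364.
The prior-weighted likelihoods are 1/3 · 0.19048 = 0.063492, 1/3 · 0.13889 = 0.046296, 1/3 · 0.16364 = 0.054545; summing to 0.16433.
Dividing through by the total gives posterior P(urn A | data) = 0.38636, P(urn B | data) = 0.28172, P(urn C | data) = 0.33192.
Averaging over the posterior, P(purple next | data) = (1/4)(0.38636) + (4/7)(0.28172) + (2/9)(0.33192) = 0.33133.

0.3313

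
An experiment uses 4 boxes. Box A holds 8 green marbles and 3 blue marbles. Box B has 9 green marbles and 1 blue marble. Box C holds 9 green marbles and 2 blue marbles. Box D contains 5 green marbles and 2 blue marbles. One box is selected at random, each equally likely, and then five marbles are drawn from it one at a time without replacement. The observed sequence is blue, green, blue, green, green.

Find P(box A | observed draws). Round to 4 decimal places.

0.3559

Under each hypothesis, the probability of the observed sequence is: P(data | box A) = (3/11)(8/10)(2/9)(7/8)(6/7) = 0.036364; P(data | box B) = (1/10)(9/9)(0/8) = 0; P(data | box C) = (2/11)(9/10)(1/9)(8/8)(7/7) = 0.018182; P(data | box D) = (2/7)(5/6)(1/5)(4/4)(3/3) = 0.047619.
Multiplying each by its prior: 1/4 · 0.036364 = 0.0090909, 1/4 · 0 = 0, 1/4 · 0.018182 = 0.0045455, 1/4 · 0.047619 = 0.011905; summing to 0.025541.
Hence P(box A | data) = (0.0090909) / (0.025541) = 0.35593.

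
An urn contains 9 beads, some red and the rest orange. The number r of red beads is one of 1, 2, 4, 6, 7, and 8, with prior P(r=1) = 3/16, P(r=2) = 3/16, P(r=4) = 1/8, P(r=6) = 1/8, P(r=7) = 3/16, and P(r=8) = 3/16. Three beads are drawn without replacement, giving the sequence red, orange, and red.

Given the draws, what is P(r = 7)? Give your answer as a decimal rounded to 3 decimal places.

0.331

The likelihood of the observed sequence under each hypothesis: P(data | r = 1) = (1/9)(8/8)(0/7) = 0; P(data | r = 2) = (2/9)(7/8)(1/7) = 0.027778; P(data | r = 4) = (4/9)(5/8)(3/7) = 0.11905; P(data | r = 6) = (6/9)(3/8)(5/7) = 0.17857; P(data | r = 7) = (7/9)(2/8)(6/7) = 0.16667; P(data | r = 8) = (8/9)(1/8)(7/7) = 0.11111.
The prior-weighted likelihoods are 3/16 · 0 = 0, 3/16 · 0.027778 = 0.0052083, 1/8 · 0.11905 = 0.014881, 1/8 · 0.17857 = 0.022321, 3/16 · 0.16667 = 0.03125, 3/16 · 0.11111 = 0.020833; these sum to 0.094494.
Hence P(r = 7 | data) = (0.03125) / (0.094494) = 0.33071.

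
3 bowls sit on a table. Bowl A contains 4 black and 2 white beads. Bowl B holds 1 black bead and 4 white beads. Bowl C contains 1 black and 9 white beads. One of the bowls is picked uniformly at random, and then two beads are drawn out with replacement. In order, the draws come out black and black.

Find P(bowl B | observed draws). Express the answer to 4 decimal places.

0.0809

Under each hypothesis, the probability of the observed sequence is: P(data | bowl A) = (4/6)(4/6) = 4/9; P(data | bowl B) = (1/5)(1/5) = 1/25; P(data | bowl C) = (1/10)(1/10) = 1/100.
The prior-weighted likelihoods are 1/3 · 4/9 = 4/27, 1/3 · 1/25 = 1/75, 1/3 · 1/100 = 1/300; with total 89/540.
Therefore the posterior P(bowl B | data) = (1/75) / (89/540) = 36/445.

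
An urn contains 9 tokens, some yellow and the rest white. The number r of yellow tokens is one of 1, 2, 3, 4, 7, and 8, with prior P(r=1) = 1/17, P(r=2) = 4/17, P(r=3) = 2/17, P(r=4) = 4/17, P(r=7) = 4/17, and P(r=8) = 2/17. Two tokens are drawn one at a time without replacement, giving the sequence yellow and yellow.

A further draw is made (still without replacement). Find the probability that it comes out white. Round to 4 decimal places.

0.3350

Compute the likelihood of the observed sequence for each case: P(data | r = 1) = (1/9)(0/8) = 0; P(data | r = 2) = (2/9)(1/8) = 1/36; P(data | r = 3) = (3/9)(2/8) = 1/12; P(data | r = 4) = (4/9)(3/8) = 1/6; P(data | r = 7) = (7/9)(6/8) = 7/12; P(data | r = 8) = (8/9)(7/8) = 7/9.
Weighting by the prior gives 1/17 · 0 = 0, 4/17 · 1/36 = 1/153, 2/17 · 1/12 = 1/102, 4/17 · 1/6 = 2/51, 4/17 · 7/12 = 7/51, 2/17 · 7/9 = 14/153; summing to 29/102.
The posterior is then P(r = 1 | data) = 0, P(r = 2 | data) = 2/87, P(r = 3 | data) = 1/29, P(r = 4 | data) = 4/29, P(r = 7 | data) = 14/29, P(r = 8 | data) = 28/87.
So P(white next | data) = Σ P(white next | H) P(H | data) = (1)(2/87) + (6/7)(1/29) + (5/7)(4/29) + (2/7)(14/29) + (1/7)(28/87) = 68/203.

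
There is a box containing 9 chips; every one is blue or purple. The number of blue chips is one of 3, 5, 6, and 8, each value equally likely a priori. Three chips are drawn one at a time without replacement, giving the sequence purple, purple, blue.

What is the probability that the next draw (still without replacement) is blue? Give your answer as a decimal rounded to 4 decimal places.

0.5376

Compute the likelihood of the observed sequence for each case: P(data | r = 3) = (6/9)(5/8)(3/7) = 5/28; P(data | r = 5) = (4/9)(3/8)(5/7) = 5/42; P(data | r = 6) = (3/9)(2/8)(6/7) = 1/14; P(data | r = 8) = (1/9)(0/8) = 0.
Multiplying each by its prior: 1/4 · 5/28 = 5/112, 1/4 · 5/42 = 5/168, 1/4 · 1/14 = 1/56, 1/4 · 0 = 0; with total 31/336.
The posterior is then P(r = 3 | data) = 15/31, P(r = 5 | data) = 10/31, P(r = 6 | data) = 6/31, P(r = 8 | data) = 0.
So P(blue next | data) = Σ P(blue next | H) P(H | data) = (1/3)(15/31) + (2/3)(10/31) + (5/6)(6/31) = 50/93.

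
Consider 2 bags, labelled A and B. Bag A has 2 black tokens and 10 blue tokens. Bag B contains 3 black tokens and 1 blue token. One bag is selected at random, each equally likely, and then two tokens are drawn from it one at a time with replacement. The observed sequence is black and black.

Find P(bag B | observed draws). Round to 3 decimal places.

0.953

For each hypothesis, P(data | H) works out to: P(data | bag A) = (2/12)(2/12) = 1/36; P(data | bag B) = (3/4)(3/4) = 9/16.
Multiplying each by its prior: 1/2 · 1/36 = 1/72, 1/2 · 9/16 = 9/32; with total 85/288.
Therefore the posterior P(bag B | data) = (9/32) / (85/288) = 81/85.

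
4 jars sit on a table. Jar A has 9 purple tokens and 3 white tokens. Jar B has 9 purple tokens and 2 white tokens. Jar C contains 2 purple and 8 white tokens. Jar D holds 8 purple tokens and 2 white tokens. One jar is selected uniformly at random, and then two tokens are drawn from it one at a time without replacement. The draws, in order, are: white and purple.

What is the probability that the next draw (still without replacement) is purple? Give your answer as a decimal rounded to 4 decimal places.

0.6727

Compute the likelihood of the observed sequence for each case: P(data | jar A) = (3/12)(9/11) = 0.20455; P(data | jar B) = (2/11)(9/10) = 0.16364; P(data | jar C) = (8/10)(2/9) = 0.17778; P(data | jar D) = (2/10)(8/9) = 0.17778.
The prior-weighted likelihoods are 1/4 · 0.20455 = 0.051136, 1/4 · 0.16364 = 0.040909, 1/4 · 0.17778 = 0.044444, 1/4 · 0.17778 = 0.044444; these sum to 0.18093.
Dividing through by the total gives posterior P(jar A | data) = 0.28262, P(jar B | data) = 0.2261, P(jar C | data) = 0.24564, P(jar D | data) = 0.24564.
So P(purple next | data) = Σ P(purple next | H) P(H | data) = (4/5)(0.28262) + (8/9)(0.2261) + (1/8)(0.24564) + (7/8)(0.24564) = 0.67271.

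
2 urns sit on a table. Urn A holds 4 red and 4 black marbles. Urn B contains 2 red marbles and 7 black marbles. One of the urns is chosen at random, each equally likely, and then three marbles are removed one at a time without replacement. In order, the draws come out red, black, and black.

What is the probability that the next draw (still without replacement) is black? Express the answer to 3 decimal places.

For each hypothesis, P(data | H) works out to: P(data | urn A) = (4/8)(4/7)(3/6) = 1/7; P(data | urn B) = (2/9)(7/8)(6/7) = 1/6.
Weighting by the prior gives 1/2 · 1/7 = 1/14, 1/2 · 1/6 = 1/12; with total 13/84.
Dividing through by the total gives posterior P(urn A | data) = 6/13, P(urn B | data) = 7/13.
Averaging over the posterior, P(black next | data) = (2/5)(6/13) + (5/6)(7/13) = 19/30.

0.633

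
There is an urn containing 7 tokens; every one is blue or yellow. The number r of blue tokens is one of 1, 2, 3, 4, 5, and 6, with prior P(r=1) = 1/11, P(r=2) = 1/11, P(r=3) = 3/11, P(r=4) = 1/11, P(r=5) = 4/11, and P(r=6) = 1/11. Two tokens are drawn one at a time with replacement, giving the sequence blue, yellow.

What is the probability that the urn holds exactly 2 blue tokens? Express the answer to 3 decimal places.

For each hypothesis, P(data | H) works out to: P(data | r = 1) = (1/7)(6/7) = 6/49; P(data | r = 2) = (2/7)(5/7) = 10/49; P(data | r = 3) = (3/7)(4/7) = 12/49; P(data | r = 4) = (4/7)(3/7) = 12/49; P(data | r = 5) = (5/7)(2/7) = 10/49; P(data | r = 6) = (6/7)(1/7) = 6/49.
Multiplying each by its prior: 1/11 · 6/49 = 6/539, 1/11 · 10/49 = 10/539, 3/11 · 12/49 = 36/539, 1/11 · 12/49 = 12/539, 4/11 · 10/49 = 40/539, 1/11 · 6/49 = 6/539; these sum to 10/49.
Hence P(r = 2 | data) = (10/539) / (10/49) = 1/11.

0.091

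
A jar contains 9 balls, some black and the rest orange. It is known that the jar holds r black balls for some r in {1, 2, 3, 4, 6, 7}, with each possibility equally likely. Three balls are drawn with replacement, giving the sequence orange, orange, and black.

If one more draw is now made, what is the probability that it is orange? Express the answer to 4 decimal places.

For each hypothesis, P(data | H) works out to: P(data | r = 1) = (8/9)(8/9)(1/9) = 0.087791; P(data | r = 2) = (7/9)(7/9)(2/9) = 0.13443; P(data | r = 3) = (6/9)(6/9)(3/9) = 0.14815; P(data | r = 4) = (5/9)(5/9)(4/9) = 0.13717; P(data | r = 6) = (3/9)(3/9)(6/9) = 0.074074; P(data | r = 7) = (2/9)(2/9)(7/9) = 0.038409.
The prior-weighted likelihoods are 1/6 · 0.087791 = 0.014632, 1/6 · 0.13443 = 0.022405, 1/6 · 0.14815 = 0.024691, 1/6 · 0.13717 = 0.022862, 1/6 · 0.074074 = 0.012346, 1/6 · 0.038409 = 0.0064015; summing to 0.10334.
Dividing through by the total gives posterior P(r = 1 | data) = 0.14159, P(r = 2 | data) = 0.21681, P(r = 3 | data) = 0.23894, P(r = 4 | data) = 0.22124, P(r = 6 | data) = 0.11947, P(r = 7 | data) = 0.061947.
So P(orange next | data) = Σ P(orange next | H) P(H | data) = (8/9)(0.14159) + (7/9)(0.21681) + (2/3)(0.23894) + (5/9)(0.22124) + (1/3)(0.11947) + (2/9)(0.061947) = 0.63029.

0.6303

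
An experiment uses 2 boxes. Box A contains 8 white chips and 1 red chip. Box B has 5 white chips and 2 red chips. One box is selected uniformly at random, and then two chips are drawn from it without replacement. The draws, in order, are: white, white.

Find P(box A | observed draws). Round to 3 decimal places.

0.620

Compute the likelihood of the observed sequence for each case: P(data | box A) = (8/9)(7/8) = 7/9; P(data | box B) = (5/7)(4/6) = 10/21.
Multiplying each by its prior: 1/2 · 7/9 = 7/18, 1/2 · 10/21 = 5/21; with total 79/126.
Therefore the posterior P(box A | data) = (7/18) / (79/126) = 49/79.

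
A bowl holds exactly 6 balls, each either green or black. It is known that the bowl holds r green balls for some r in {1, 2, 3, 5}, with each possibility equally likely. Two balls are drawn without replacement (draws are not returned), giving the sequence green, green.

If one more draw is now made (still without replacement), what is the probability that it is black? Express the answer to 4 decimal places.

0.4107

For each hypothesis, P(data | H) works out to: P(data | r = 1) = (1/6)(0/5) = 0; P(data | r = 2) = (2/6)(1/5) = 1/15; P(data | r = 3) = (3/6)(2/5) = 1/5; P(data | r = 5) = (5/6)(4/5) = 2/3.
Multiplying each by its prior: 1/4 · 0 = 0, 1/4 · 1/15 = 1/60, 1/4 · 1/5 = 1/20, 1/4 · 2/3 = 1/6; with total 7/30.
The posterior is then P(r = 1 | data) = 0, P(r = 2 | data) = 1/14, P(r = 3 | data) = 3/14, P(r = 5 | data) = 5/7.
Averaging over the posterior, P(black next | data) = (1)(1/14) + (3/4)(3/14) + (1/4)(5/7) = 23/56.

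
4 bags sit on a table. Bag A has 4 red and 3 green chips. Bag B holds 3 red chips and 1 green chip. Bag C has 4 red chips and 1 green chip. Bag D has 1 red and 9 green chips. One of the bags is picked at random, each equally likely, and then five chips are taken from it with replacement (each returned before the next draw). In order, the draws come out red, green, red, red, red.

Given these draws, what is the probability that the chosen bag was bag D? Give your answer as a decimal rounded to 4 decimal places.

0.0004

Compute the likelihood of the observed sequence for each case: P(data | bag A) = (4/7)(3/7)(4/7)(4/7)(4/7) = 0.045695; P(data | bag B) = (3/4)(1/4)(3/4)(3/4)(3/4) = 0.079102; P(data | bag C) = (4/5)(1/5)(4/5)(4/5)(4/5) = 0.08192; P(data | bag D) = (1/10)(9/10)(1/10)(1/10)(1/10) = 9e-05.
Weighting by the prior gives 1/4 · 0.045695 = 0.011424, 1/4 · 0.079102 = 0.019775, 1/4 · 0.08192 = 0.02048, 1/4 · 9e-05 = 2.25e-05; with total 0.051702.
Therefore the posterior P(bag D | data) = (2.25e-05) / (0.051702) = 0.00043519.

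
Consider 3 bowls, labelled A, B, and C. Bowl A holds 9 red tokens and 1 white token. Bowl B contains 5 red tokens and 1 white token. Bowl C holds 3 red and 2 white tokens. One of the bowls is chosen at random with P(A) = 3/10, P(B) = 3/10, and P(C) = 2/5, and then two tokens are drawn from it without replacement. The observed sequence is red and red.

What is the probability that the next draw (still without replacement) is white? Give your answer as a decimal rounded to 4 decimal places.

0.2857

The likelihood of the observed sequence under each hypothesis: P(data | bowl A) = (9/10)(8/9) = 4/5; P(data | bowl B) = (5/6)(4/5) = 2/3; P(data | bowl C) = (3/5)(2/4) = 3/10.
Weighting by the prior gives 3/10 · 4/5 = 6/25, 3/10 · 2/3 = 1/5, 2/5 · 3/10 = 3/25; with total 14/25.
The posterior is then P(bowl A | data) = 3/7, P(bowl B | data) = 5/14, P(bowl C | data) = 3/14.
The predictive probability is P(white next | data) = (1/8)(3/7) + (1/4)(5/14) + (2/3)(3/14) = 2/7.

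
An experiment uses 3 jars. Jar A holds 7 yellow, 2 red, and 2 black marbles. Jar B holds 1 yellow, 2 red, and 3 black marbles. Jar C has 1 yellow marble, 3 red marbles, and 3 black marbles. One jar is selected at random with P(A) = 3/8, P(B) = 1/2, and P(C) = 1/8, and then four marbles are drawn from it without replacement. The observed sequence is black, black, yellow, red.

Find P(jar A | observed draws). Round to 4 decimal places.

Compute the likelihood of the observed sequence for each case: P(data | jar A) = (2/11)(1/10)(7/9)(2/8) = 0.0035354; P(data | jar B) = (3/6)(2/5)(1/4)(2/3) = 0.033333; P(data | jar C) = (3/7)(2/6)(1/5)(3/4) = 0.021429.
Multiplying each by its prior: 3/8 · 0.0035354 = 0.0013258, 1/2 · 0.033333 = 0.016667, 1/8 · 0.021429 = 0.0026786; summing to 0.020671.
Hence P(jar A | data) = (0.0013258) / (0.020671) = 0.064136.

0.0641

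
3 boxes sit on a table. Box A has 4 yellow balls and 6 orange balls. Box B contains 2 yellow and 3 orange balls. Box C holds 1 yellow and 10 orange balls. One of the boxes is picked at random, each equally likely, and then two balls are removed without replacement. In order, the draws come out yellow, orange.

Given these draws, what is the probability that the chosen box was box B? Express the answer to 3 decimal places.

0.456

The likelihood of the observed sequence under each hypothesis: P(data | box A) = (4/10)(6/9) = 4/15; P(data | box B) = (2/5)(3/4) = 3/10; P(data | box C) = (1/11)(10/10) = 1/11.
The prior-weighted likelihoods are 1/3 · 4/15 = 4/45, 1/3 · 3/10 = 1/10, 1/3 · 1/11 = 1/33; summing to 217/990.
Therefore the posterior P(box B | data) = (1/10) / (217/990) = 99/217.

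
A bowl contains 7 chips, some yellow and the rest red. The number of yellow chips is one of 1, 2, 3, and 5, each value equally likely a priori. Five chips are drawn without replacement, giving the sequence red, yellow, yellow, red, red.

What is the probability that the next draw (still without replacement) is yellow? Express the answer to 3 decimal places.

The likelihood of the observed sequence under each hypothesis: P(data | r = 1) = (6/7)(1/6)(0/5) = 0; P(data | r = 2) = (5/7)(2/6)(1/5)(4/4)(3/3) = 1/21; P(data | r = 3) = (4/7)(3/6)(2/5)(3/4)(2/3) = 2/35; P(data | r = 5) = (2/7)(5/6)(4/5)(1/4)(0/3) = 0.
Multiplying each by its prior: 1/4 · 0 = 0, 1/4 · 1/21 = 1/84, 1/4 · 2/35 = 1/70, 1/4 · 0 = 0; these sum to 11/420.
Normalising, the posterior is P(r = 1 | data) = 0, P(r = 2 | data) = 5/11, P(r = 3 | data) = 6/11, P(r = 5 | data) = 0.
So P(yellow next | data) = Σ P(yellow next | H) P(H | data) = (0)(5/11) + (1/2)(6/11) = 3/11.

0.273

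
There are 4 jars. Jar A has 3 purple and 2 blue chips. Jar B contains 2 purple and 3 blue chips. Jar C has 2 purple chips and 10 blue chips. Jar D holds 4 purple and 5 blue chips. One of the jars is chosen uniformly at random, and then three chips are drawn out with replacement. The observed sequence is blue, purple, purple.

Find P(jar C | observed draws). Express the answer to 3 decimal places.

Compute the likelihood of the observed sequence for each case: P(data | jar A) = (2/5)(3/5)(3/5) = 0.144; P(data | jar B) = (3/5)(2/5)(2/5) = 0.096; P(data | jar C) = (10/12)(2/12)(2/12) = 0.023148; P(data | jar D) = (5/9)(4/9)(4/9) = 0.10974.
Weighting by the prior gives 1/4 · 0.144 = 0.036, 1/4 · 0.096 = 0.024, 1/4 · 0.023148 = 0.005787, 1/4 · 0.10974 = 0.027435; these sum to 0.093222.
Hence P(jar C | data) = (0.005787) / (0.093222) = 0.062078.

0.062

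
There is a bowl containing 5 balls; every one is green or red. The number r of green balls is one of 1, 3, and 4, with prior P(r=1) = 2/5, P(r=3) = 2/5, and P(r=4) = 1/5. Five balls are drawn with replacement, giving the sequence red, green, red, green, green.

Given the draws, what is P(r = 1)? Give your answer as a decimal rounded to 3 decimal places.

0.103

For each hypothesis, P(data | H) works out to: P(data | r = 1) = (4/5)(1/5)(4/5)(1/5)(1/5) = 0.00512; P(data | r = 3) = (2/5)(3/5)(2/5)(3/5)(3/5) = 0.03456; P(data | r = 4) = (1/5)(4/5)(1/5)(4/5)(4/5) = 0.02048.
Multiplying each by its prior: 2/5 · 0.00512 = 0.002048, 2/5 · 0.03456 = 0.013824, 1/5 · 0.02048 = 0.004096; summing to 0.019968.
Hence P(r = 1 | data) = (0.002048) / (0.019968) = 0.10256.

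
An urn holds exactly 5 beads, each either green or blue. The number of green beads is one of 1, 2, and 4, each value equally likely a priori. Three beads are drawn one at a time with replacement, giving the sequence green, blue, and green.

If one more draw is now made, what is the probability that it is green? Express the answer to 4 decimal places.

0.5750

Under each hypothesis, the probability of the observed sequence is: P(data | r = 1) = (1/5)(4/5)(1/5) = 4/125; P(data | r = 2) = (2/5)(3/5)(2/5) = 12/125; P(data | r = 4) = (4/5)(1/5)(4/5) = 16/125.
The prior-weighted likelihoods are 1/3 · 4/125 = 4/375, 1/3 · 12/125 = 4/125, 1/3 · 16/125 = 16/375; with total 32/375.
The posterior is then P(r = 1 | data) = 1/8, P(r = 2 | data) = 3/8, P(r = 4 | data) = 1/2.
So P(green next | data) = Σ P(green next | H) P(H | data) = (1/5)(1/8) + (2/5)(3/8) + (4/5)(1/2) = 23/40.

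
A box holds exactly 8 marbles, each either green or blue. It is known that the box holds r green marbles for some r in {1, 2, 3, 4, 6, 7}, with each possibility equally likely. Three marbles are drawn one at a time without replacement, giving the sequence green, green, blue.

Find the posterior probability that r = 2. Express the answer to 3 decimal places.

Compute the likelihood of the observed sequence for each case: P(data | r = 1) = (1/8)(0/7) = 0; P(data | r = 2) = (2/8)(1/7)(6/6) = 1/28; P(data | r = 3) = (3/8)(2/7)(5/6) = 5/56; P(data | r = 4) = (4/8)(3/7)(4/6) = 1/7; P(data | r = 6) = (6/8)(5/7)(2/6) = 5/28; P(data | r = 7) = (7/8)(6/7)(1/6) = 1/8.
Multiplying each by its prior: 1/6 · 0 = 0, 1/6 · 1/28 = 1/168, 1/6 · 5/56 = 5/336, 1/6 · 1/7 = 1/42, 1/6 · 5/28 = 5/168, 1/6 · 1/8 = 1/48; these sum to 2/21.
So P(r = 2 | data) = (1/168) / (2/21) = 1/16.

0.063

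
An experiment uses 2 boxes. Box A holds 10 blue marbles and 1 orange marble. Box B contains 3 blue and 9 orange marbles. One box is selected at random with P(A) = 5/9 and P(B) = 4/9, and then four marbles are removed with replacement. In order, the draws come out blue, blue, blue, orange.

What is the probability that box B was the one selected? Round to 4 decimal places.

0.1207

Compute the likelihood of the observed sequence for each case: P(data | box A) = (10/11)(10/11)(10/11)(1/11) = 0.068301; P(data | box B) = (3/12)(3/12)(3/12)(9/12) = 0.011719.
Multiplying each by its prior: 5/9 · 0.068301 = 0.037945, 4/9 · 0.011719 = 0.0052083; these sum to 0.043154.
By Bayes' rule, P(box B | data) = (0.0052083) / (0.043154) = 0.12069.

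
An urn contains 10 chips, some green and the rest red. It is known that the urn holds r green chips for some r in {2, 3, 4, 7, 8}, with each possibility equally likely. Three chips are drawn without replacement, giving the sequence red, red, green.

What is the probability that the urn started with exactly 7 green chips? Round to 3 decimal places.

The likelihood of the observed sequence under each hypothesis: P(data | r = 2) = (8/10)(7/9)(2/8) = 7/45; P(data | r = 3) = (7/10)(6/9)(3/8) = 7/40; P(data | r = 4) = (6/10)(5/9)(4/8) = 1/6; P(data | r = 7) = (3/10)(2/9)(7/8) = 7/120; P(data | r = 8) = (2/10)(1/9)(8/8) = 1/45.
Multiplying each by its prior: 1/5 · 7/45 = 7/225, 1/5 · 7/40 = 7/200, 1/5 · 1/6 = 1/30, 1/5 · 7/120 = 7/600, 1/5 · 1/45 = 1/225; summing to 26/225.
Therefore the posterior P(r = 7 | data) = (7/600) / (26/225) = 21/208.

0.101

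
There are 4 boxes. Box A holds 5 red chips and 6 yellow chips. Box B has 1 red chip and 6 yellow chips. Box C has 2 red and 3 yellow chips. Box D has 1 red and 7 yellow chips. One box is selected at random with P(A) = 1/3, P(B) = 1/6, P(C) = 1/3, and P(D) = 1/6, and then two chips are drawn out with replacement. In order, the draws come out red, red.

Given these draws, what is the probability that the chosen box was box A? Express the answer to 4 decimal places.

Compute the likelihood of the observed sequence for each case: P(data | box A) = (5/11)(5/11) = 0.20661; P(data | box B) = (1/7)(1/7) = 0.020408; P(data | box C) = (2/5)(2/5) = 0.16; P(data | box D) = (1/8)(1/8) = 0.015625.
Multiplying each by its prior: 1/3 · 0.20661 = 0.068871, 1/6 · 0.020408 = 0.0034014, 1/3 · 0.16 = 0.053333, 1/6 · 0.015625 = 0.0026042; these sum to 0.12821.
Therefore the posterior P(box A | data) = (0.068871) / (0.12821) = 0.53717.

0.5372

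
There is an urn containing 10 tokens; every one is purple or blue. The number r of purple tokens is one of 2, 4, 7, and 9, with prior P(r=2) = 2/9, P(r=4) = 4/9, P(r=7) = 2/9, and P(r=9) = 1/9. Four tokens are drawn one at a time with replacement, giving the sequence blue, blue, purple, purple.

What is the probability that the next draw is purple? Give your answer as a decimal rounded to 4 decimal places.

Compute the likelihood of the observed sequence for each case: P(data | r = 2) = (8/10)(8/10)(2/10)(2/10) = 0.0256; P(data | r = 4) = (6/10)(6/10)(4/10)(4/10) = 0.0576; P(data | r = 7) = (3/10)(3/10)(7/10)(7/10) = 0.0441; P(data | r = 9) = (1/10)(1/10)(9/10)(9/10) = 0.0081.
The prior-weighted likelihoods are 2/9 · 0.0256 = 0.0056889, 4/9 · 0.0576 = 0.0256, 2/9 · 0.0441 = 0.0098, 1/9 · 0.0081 = 0.0009; these sum to 0.041989.
Normalising, the posterior is P(r = 2 | data) = 0.13549, P(r = 4 | data) = 0.60969, P(r = 7 | data) = 0.2334, P(r = 9 | data) = 0.021434.
The predictive probability is P(purple next | data) = (1/5)(0.13549) + (2/5)(0.60969) + (7/10)(0.2334) + (9/10)(0.021434) = 0.45364.

0.4536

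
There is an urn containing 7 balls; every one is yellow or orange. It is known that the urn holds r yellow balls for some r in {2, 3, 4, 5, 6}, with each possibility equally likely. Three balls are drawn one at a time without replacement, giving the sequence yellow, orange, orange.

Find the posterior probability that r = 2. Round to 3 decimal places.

The likelihood of the observed sequence under each hypothesis: P(data | r = 2) = (2/7)(5/6)(4/5) = 4/21; P(data | r = 3) = (3/7)(4/6)(3/5) = 6/35; P(data | r = 4) = (4/7)(3/6)(2/5) = 4/35; P(data | r = 5) = (5/7)(2/6)(1/5) = 1/21; P(data | r = 6) = (6/7)(1/6)(0/5) = 0.
The prior-weighted likelihoods are 1/5 · 4/21 = 4/105, 1/5 · 6/35 = 6/175, 1/5 · 4/35 = 4/175, 1/5 · 1/21 = 1/105, 1/5 · 0 = 0; summing to 11/105.
So P(r = 2 | data) = (4/105) / (11/105) = 4/11.

0.364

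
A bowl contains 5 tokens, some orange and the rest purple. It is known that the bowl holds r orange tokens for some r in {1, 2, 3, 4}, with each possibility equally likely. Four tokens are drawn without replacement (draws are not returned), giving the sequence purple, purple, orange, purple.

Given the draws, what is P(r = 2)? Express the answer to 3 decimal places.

0.333

The likelihood of the observed sequence under each hypothesis: P(data | r = 1) = (4/5)(3/4)(1/3)(2/2) = 1/5; P(data | r = 2) = (3/5)(2/4)(2/3)(1/2) = 1/10; P(data | r = 3) = (2/5)(1/4)(3/3)(0/2) = 0; P(data | r = 4) = (1/5)(0/4) = 0.
The prior-weighted likelihoods are 1/4 · 1/5 = 1/20, 1/4 · 1/10 = 1/40, 1/4 · 0 = 0, 1/4 · 0 = 0; these sum to 3/40.
Hence P(r = 2 | data) = (1/40) / (3/40) = 1/3.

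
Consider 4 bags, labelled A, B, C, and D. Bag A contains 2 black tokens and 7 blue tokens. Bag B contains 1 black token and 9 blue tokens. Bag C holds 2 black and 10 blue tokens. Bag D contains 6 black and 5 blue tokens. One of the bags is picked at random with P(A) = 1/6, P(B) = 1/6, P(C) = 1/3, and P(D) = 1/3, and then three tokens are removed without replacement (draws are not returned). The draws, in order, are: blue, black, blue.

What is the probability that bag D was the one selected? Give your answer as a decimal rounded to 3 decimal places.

Compute the likelihood of the observed sequence for each case: P(data | bag A) = (7/9)(2/8)(6/7) = 1/6; P(data | bag B) = (9/10)(1/9)(8/8) = 1/10; P(data | bag C) = (10/12)(2/11)(9/10) = 3/22; P(data | bag D) = (5/11)(6/10)(4/9) = 4/33.
The prior-weighted likelihoods are 1/6 · 1/6 = 1/36, 1/6 · 1/10 = 1/60, 1/3 · 3/22 = 1/22, 1/3 · 4/33 = 4/99; with total 43/330.
Therefore the posterior P(bag D | data) = (4/99) / (43/330) = 40/129.

0.310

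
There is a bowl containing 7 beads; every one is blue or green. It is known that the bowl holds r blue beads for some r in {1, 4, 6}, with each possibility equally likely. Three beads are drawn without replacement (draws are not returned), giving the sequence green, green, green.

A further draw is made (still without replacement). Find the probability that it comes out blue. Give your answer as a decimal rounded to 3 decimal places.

For each hypothesis, P(data | H) works out to: P(data | r = 1) = (6/7)(5/6)(4/5) = 4/7; P(data | r = 4) = (3/7)(2/6)(1/5) = 1/35; P(data | r = 6) = (1/7)(0/6) = 0.
The prior-weighted likelihoods are 1/3 · 4/7 = 4/21, 1/3 · 1/35 = 1/105, 1/3 · 0 = 0; summing to 1/5.
The posterior is then P(r = 1 | data) = 20/21, P(r = 4 | data) = 1/21, P(r = 6 | data) = 0.
Averaging over the posterior, P(blue next | data) = (1/4)(20/21) + (1)(1/21) = 2/7.

0.286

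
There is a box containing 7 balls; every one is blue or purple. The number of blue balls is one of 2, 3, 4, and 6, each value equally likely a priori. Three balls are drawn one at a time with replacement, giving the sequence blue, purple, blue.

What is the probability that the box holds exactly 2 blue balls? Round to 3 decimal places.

0.143

The likelihood of the observed sequence under each hypothesis: P(data | r = 2) = (2/7)(5/7)(2/7) = 20/343; P(data | r = 3) = (3/7)(4/7)(3/7) = 36/343; P(data | r = 4) = (4/7)(3/7)(4/7) = 48/343; P(data | r = 6) = (6/7)(1/7)(6/7) = 36/343.
Multiplying each by its prior: 1/4 · 20/343 = 5/343, 1/4 · 36/343 = 9/343, 1/4 · 48/343 = 12/343, 1/4 · 36/343 = 9/343; with total 5/49.
By Bayes' rule, P(r = 2 | data) = (5/343) / (5/49) = 1/7.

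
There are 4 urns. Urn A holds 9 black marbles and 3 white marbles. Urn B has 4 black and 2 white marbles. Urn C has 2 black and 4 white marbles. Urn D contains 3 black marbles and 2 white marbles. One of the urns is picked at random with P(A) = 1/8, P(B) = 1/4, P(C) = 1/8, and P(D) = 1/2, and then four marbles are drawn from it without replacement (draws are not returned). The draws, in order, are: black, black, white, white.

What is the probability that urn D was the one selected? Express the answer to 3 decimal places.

0.629

Under each hypothesis, the probability of the observed sequence is: P(data | urn A) = (9/12)(8/11)(3/10)(2/9) = 2/55; P(data | urn B) = (4/6)(3/5)(2/4)(1/3) = 1/15; P(data | urn C) = (2/6)(1/5)(4/4)(3/3) = 1/15; P(data | urn D) = (3/5)(2/4)(2/3)(1/2) = 1/10.
Weighting by the prior gives 1/8 · 2/55 = 1/220, 1/4 · 1/15 = 1/60, 1/8 · 1/15 = 1/120, 1/2 · 1/10 = 1/20; summing to 7/88.
Hence P(urn D | data) = (1/20) / (7/88) = 22/35.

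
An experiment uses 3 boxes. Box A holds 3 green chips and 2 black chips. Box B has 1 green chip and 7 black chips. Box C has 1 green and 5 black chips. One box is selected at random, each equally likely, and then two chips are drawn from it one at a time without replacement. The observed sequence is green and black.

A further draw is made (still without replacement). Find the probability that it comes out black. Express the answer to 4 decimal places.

Under each hypothesis, the probability of the observed sequence is: P(data | box A) = (3/5)(2/4) = 3/10; P(data | box B) = (1/8)(7/7) = 1/8; P(data | box C) = (1/6)(5/5) = 1/6.
Multiplying each by its prior: 1/3 · 3/10 = 1/10, 1/3 · 1/8 = 1/24, 1/3 · 1/6 = 1/18; with total 71/360.
The posterior is then P(box A | data) = 36/71, P(box B | data) = 15/71, P(box C | data) = 20/71.
So P(black next | data) = Σ P(black next | H) P(H | data) = (1/3)(36/71) + (1)(15/71) + (1)(20/71) = 47/71.

0.6620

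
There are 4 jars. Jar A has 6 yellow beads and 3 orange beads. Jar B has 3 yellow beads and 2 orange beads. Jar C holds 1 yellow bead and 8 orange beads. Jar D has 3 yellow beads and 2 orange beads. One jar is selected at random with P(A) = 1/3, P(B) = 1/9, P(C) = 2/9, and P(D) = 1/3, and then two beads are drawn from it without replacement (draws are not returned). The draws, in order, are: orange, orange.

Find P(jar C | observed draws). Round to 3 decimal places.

Compute the likelihood of the observed sequence for each case: P(data | jar A) = (3/9)(2/8) = 0.083333; P(data | jar B) = (2/5)(1/4) = 0.1; P(data | jar C) = (8/9)(7/8) = 0.77778; P(data | jar D) = (2/5)(1/4) = 0.1.
Weighting by the prior gives 1/3 · 0.083333 = 0.027778, 1/9 · 0.1 = 0.011111, 2/9 · 0.77778 = 0.17284, 1/3 · 0.1 = 0.033333; summing to 0.24506.
By Bayes' rule, P(jar C | data) = (0.17284) / (0.24506) = 0.70529.

0.705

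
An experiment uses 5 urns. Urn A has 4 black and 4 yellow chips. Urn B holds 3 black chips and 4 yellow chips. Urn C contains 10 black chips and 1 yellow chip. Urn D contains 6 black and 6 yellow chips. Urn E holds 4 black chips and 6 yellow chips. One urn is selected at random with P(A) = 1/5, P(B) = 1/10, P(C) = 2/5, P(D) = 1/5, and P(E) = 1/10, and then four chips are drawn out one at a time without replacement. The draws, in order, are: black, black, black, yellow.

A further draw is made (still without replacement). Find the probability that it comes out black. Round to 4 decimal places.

0.6741

For each hypothesis, P(data | H) works out to: P(data | urn A) = (4/8)(3/7)(2/6)(4/5) = 0.057143; P(data | urn B) = (3/7)(2/6)(1/5)(4/4) = 0.028571; P(data | urn C) = (10/11)(9/10)(8/9)(1/8) = 0.090909; P(data | urn D) = (6/12)(5/11)(4/10)(6/9) = 0.060606; P(data | urn E) = (4/10)(3/9)(2/8)(6/7) = 0.028571.
Multiplying each by its prior: 1/5 · 0.057143 = 0.011429, 1/10 · 0.028571 = 0.0028571, 2/5 · 0.090909 = 0.036364, 1/5 · 0.060606 = 0.012121, 1/10 · 0.028571 = 0.0028571; with total 0.065628.
The posterior is then P(urn A | data) = 0.17414, P(urn B | data) = 0.043536, P(urn C | data) = 0.55409, P(urn D | data) = 0.1847, P(urn E | data) = 0.043536.
So P(black next | data) = Σ P(black next | H) P(H | data) = (1/4)(0.17414) + (0)(0.043536) + (1)(0.55409) + (3/8)(0.1847) + (1/6)(0.043536) = 0.67414.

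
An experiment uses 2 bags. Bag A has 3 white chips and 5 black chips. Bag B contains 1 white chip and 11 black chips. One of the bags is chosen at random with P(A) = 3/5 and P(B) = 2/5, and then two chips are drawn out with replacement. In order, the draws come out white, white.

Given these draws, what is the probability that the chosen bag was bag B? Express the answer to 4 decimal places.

0.0319

Compute the likelihood of the observed sequence for each case: P(data | bag A) = (3/8)(3/8) = 0.14062; P(data | bag B) = (1/12)(1/12) = 0.0069444.
The prior-weighted likelihoods are 3/5 · 0.14062 = 0.084375, 2/5 · 0.0069444 = 0.0027778; with total 0.087153.
Hence P(bag B | data) = (0.0027778) / (0.087153) = 0.031873.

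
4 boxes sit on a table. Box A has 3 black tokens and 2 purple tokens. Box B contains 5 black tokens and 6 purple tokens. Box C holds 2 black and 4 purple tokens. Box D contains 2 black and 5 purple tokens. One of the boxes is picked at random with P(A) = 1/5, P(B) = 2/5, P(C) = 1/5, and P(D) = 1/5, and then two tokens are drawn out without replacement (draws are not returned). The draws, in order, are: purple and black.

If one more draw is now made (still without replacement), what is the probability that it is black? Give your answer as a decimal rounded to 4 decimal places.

0.4123

Compute the likelihood of the observed sequence for each case: P(data | box A) = (2/5)(3/4) = 0.3; P(data | box B) = (6/11)(5/10) = 0.27273; P(data | box C) = (4/6)(2/5) = 0.26667; P(data | box D) = (5/7)(2/6) = 0.2381.
The prior-weighted likelihoods are 1/5 · 0.3 = 0.06, 2/5 · 0.27273 = 0.10909, 1/5 · 0.26667 = 0.053333, 1/5 · 0.2381 = 0.047619; summing to 0.27004.
The posterior is then P(box A | data) = 0.22219, P(box B | data) = 0.40398, P(box C | data) = 0.1975, P(box D | data) = 0.17634.
So P(black next | data) = Σ P(black next | H) P(H | data) = (2/3)(0.22219) + (4/9)(0.40398) + (1/4)(0.1975) + (1/5)(0.17634) = 0.41231.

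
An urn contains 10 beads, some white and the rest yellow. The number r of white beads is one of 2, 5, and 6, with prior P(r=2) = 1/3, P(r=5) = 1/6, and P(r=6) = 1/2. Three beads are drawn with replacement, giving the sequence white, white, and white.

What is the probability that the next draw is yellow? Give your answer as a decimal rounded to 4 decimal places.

0.4240

Compute the likelihood of the observed sequence for each case: P(data | r = 2) = (2/10)(2/10)(2/10) = 0.008; P(data | r = 5) = (5/10)(5/10)(5/10) = 0.125; P(data | r = 6) = (6/10)(6/10)(6/10) = 0.216.
Multiplying each by its prior: 1/3 · 0.008 = 0.0026667, 1/6 · 0.125 = 0.020833, 1/2 · 0.216 = 0.108; these sum to 0.1315.
The posterior is then P(r = 2 | data) = 0.020279, P(r = 5 | data) = 0.15843, P(r = 6 | data) = 0.82129.
The predictive probability is P(yellow next | data) = (4/5)(0.020279) + (1/2)(0.15843) + (2/5)(0.82129) = 0.42395.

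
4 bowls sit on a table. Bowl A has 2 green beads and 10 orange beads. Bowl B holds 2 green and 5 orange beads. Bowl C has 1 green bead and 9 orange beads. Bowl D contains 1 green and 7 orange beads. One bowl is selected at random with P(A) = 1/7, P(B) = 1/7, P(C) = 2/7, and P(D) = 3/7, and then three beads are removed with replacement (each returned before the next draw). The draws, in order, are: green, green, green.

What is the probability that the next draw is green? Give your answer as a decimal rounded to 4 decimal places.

0.2337

Under each hypothesis, the probability of the observed sequence is: P(data | bowl A) = (2/12)(2/12)(2/12) = 0.0046296; P(data | bowl B) = (2/7)(2/7)(2/7) = 0.023324; P(data | bowl C) = (1/10)(1/10)(1/10) = 0.001; P(data | bowl D) = (1/8)(1/8)(1/8) = 0.0019531.
Multiplying each by its prior: 1/7 · 0.0046296 = 0.00066138, 1/7 · 0.023324 = 0.0033319, 2/7 · 0.001 = 0.00028571, 3/7 · 0.0019531 = 0.00083705; summing to 0.0051161.
Normalising, the posterior is P(bowl A | data) = 0.12927, P(bowl B | data) = 0.65127, P(bowl C | data) = 0.055846, P(bowl D | data) = 0.16361.
Averaging over the posterior, P(green next | data) = (1/6)(0.12927) + (2/7)(0.65127) + (1/10)(0.055846) + (1/8)(0.16361) = 0.23366.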